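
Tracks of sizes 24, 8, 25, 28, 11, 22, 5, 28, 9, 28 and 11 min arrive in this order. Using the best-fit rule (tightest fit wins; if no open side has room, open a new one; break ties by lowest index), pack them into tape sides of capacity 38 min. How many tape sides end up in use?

  24 → side 1 (new)  [load 24/38]
  8 → side 1  [load 32/38]
  25 → side 2 (new)  [load 25/38]
  28 → side 3 (new)  [load 28/38]
  11 → side 2  [load 36/38]
  22 → side 4 (new)  [load 22/38]
  5 → side 1  [load 37/38]
  28 → side 5 (new)  [load 28/38]
  9 → side 3  [load 37/38]
  28 → side 6 (new)  [load 28/38]
  11 → side 4  [load 33/38]
6 tape sides opened.

6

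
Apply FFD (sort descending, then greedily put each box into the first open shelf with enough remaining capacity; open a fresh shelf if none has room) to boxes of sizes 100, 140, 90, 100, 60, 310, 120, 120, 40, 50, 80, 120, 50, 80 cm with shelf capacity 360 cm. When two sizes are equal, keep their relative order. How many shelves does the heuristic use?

5

Sorted descending: 310, 140, 120, 120, 120, 100, 100, 90, 80, 80, 60, 50, 50, 40.
  310 → shelf 1 (new)  [load 310/360]
  140 → shelf 2 (new)  [load 140/360]
  120 → shelf 2  [load 260/360]
  120 → shelf 3 (new)  [load 120/360]
  120 → shelf 3  [load 240/360]
  100 → shelf 2  [load 360/360]
  100 → shelf 3  [load 340/360]
  90 → shelf 4 (new)  [load 90/360]
  80 → shelf 4  [load 170/360]
  80 → shelf 4  [load 250/360]
  60 → shelf 4  [load 310/360]
  50 → shelf 1  [load 360/360]
  50 → shelf 4  [load 360/360]
  40 → shelf 5 (new)  [load 40/360]
5 shelves opened.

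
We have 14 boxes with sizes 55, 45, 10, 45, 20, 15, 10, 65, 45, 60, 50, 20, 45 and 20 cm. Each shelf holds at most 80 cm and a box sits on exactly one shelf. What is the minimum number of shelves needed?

Total = 65 + 60 + 55 + 50 + 45 + 45 + 45 + 45 + 20 + 20 + 20 + 15 + 10 + 10 = 505 cm.
Lower bound: ⌈505/80⌉ = 7 shelves.
Also, 8 boxes each exceed 40 cm, and no two of those can share a shelf, so at least 8 shelves are needed.
A packing using 8 shelves:
  shelf 1: 65 + 15 = 80
  shelf 2: 60 + 20 = 80
  shelf 3: 55 + 20 = 75
  shelf 4: 50 + 20 + 10 = 80
  shelf 5: 45 + 10 = 55
  shelf 6: 45 = 45
  shelf 7: 45 = 45
  shelf 8: 45 = 45
This matches the lower bound, so 8 is optimal.

8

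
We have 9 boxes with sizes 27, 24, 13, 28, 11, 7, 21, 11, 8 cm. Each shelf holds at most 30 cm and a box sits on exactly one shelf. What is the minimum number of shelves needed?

6

Total = 28 + 27 + 24 + 21 + 13 + 11 + 11 + 8 + 7 = 150 cm.
Lower bound: ⌈150/30⌉ = 5 shelves.
A packing using 6 shelves:
  shelf 1: 28 = 28
  shelf 2: 27 = 27
  shelf 3: 24 = 24
  shelf 4: 21 + 8 = 29
  shelf 5: 13 + 11 = 24
  shelf 6: 11 + 7 = 18
No arrangement into 5 shelves stays within capacity, so 6 is optimal.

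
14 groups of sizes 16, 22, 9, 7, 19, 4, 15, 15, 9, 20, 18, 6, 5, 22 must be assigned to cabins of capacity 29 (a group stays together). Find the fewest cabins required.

Total = 22 + 22 + 20 + 19 + 18 + 16 + 15 + 15 + 9 + 9 + 7 + 6 + 5 + 4 = 187.
Lower bound: ⌈187/29⌉ = 7 cabins.
Also, 8 groups each exceed 29/2, and no two of those can share a cabin, so at least 8 cabins are needed.
A packing using 8 cabins:
  cabin 1: 22 + 7 = 29
  cabin 2: 22 + 6 = 28
  cabin 3: 20 + 9 = 29
  cabin 4: 19 + 9 = 28
  cabin 5: 18 + 5 + 4 = 27
  cabin 6: 16 = 16
  cabin 7: 15 = 15
  cabin 8: 15 = 15
This matches the lower bound, so 8 is optimal.

8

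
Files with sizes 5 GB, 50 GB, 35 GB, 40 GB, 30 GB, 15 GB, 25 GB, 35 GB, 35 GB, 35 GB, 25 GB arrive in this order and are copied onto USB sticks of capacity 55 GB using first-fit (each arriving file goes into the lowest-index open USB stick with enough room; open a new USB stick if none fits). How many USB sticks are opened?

8

  5 → USB stick 1 (new)  [load 5/55]
  50 → USB stick 1  [load 55/55]
  35 → USB stick 2 (new)  [load 35/55]
  40 → USB stick 3 (new)  [load 40/55]
  30 → USB stick 4 (new)  [load 30/55]
  15 → USB stick 2  [load 50/55]
  25 → USB stick 4  [load 55/55]
  35 → USB stick 5 (new)  [load 35/55]
  35 → USB stick 6 (new)  [load 35/55]
  35 → USB stick 7 (new)  [load 35/55]
  25 → USB stick 8 (new)  [load 25/55]
8 USB sticks opened.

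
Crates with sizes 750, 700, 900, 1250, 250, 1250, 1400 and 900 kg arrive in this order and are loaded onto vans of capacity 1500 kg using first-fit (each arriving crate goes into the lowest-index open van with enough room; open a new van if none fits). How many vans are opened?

6

  750 → van 1 (new)  [load 750/1500]
  700 → van 1  [load 1450/1500]
  900 → van 2 (new)  [load 900/1500]
  1250 → van 3 (new)  [load 1250/1500]
  250 → van 2  [load 1150/1500]
  1250 → van 4 (new)  [load 1250/1500]
  1400 → van 5 (new)  [load 1400/1500]
  900 → van 6 (new)  [load 900/1500]
6 vans opened.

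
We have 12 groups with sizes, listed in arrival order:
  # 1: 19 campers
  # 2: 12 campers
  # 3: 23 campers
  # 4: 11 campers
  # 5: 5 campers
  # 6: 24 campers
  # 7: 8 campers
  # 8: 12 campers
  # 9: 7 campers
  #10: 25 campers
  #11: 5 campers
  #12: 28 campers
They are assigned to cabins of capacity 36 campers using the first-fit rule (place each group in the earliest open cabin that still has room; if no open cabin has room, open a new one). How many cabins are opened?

6

  19 → cabin 1 (new)  [load 19/36]
  12 → cabin 1  [load 31/36]
  23 → cabin 2 (new)  [load 23/36]
  11 → cabin 2  [load 34/36]
  5 → cabin 1  [load 36/36]
  24 → cabin 3 (new)  [load 24/36]
  8 → cabin 3  [load 32/36]
  12 → cabin 4 (new)  [load 12/36]
  7 → cabin 4  [load 19/36]
  25 → cabin 5 (new)  [load 25/36]
  5 → cabin 4  [load 24/36]
  28 → cabin 6 (new)  [load 28/36]
6 cabins opened.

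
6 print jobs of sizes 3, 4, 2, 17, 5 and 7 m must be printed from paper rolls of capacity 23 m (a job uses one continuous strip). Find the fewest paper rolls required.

2

Total = 17 + 7 + 5 + 4 + 3 + 2 = 38 m.
Lower bound: ⌈38/23⌉ = 2 paper rolls.
A packing using 2 paper rolls:
  roll 1: 17 + 5 = 22
  roll 2: 7 + 4 + 3 + 2 = 16
This matches the lower bound, so 2 is optimal.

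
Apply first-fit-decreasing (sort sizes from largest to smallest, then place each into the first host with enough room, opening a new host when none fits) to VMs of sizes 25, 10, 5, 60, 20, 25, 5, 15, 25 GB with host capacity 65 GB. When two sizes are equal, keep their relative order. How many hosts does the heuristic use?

3

Sorted descending: 60, 25, 25, 25, 20, 15, 10, 5, 5.
  60 → host 1 (new)  [load 60/65]
  25 → host 2 (new)  [load 25/65]
  25 → host 2  [load 50/65]
  25 → host 3 (new)  [load 25/65]
  20 → host 3  [load 45/65]
  15 → host 2  [load 65/65]
  10 → host 3  [load 55/65]
  5 → host 1  [load 65/65]
  5 → host 3  [load 60/65]
3 hosts opened.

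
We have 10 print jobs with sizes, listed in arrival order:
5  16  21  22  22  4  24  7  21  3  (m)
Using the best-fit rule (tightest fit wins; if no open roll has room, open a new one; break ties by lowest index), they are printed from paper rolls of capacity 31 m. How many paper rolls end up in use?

  5 → roll 1 (new)  [load 5/31]
  16 → roll 1  [load 21/31]
  21 → roll 2 (new)  [load 21/31]
  22 → roll 3 (new)  [load 22/31]
  22 → roll 4 (new)  [load 22/31]
  4 → roll 3  [load 26/31]
  24 → roll 5 (new)  [load 24/31]
  7 → roll 5  [load 31/31]
  21 → roll 6 (new)  [load 21/31]
  3 → roll 3  [load 29/31]
6 paper rolls opened.

6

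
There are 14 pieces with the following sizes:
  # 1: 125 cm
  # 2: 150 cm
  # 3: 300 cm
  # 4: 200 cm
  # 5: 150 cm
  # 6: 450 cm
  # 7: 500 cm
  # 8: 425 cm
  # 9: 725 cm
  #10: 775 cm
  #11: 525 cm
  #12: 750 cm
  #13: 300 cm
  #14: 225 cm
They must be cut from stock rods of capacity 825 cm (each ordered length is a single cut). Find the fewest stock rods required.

8

Total = 775 + 750 + 725 + 525 + 500 + 450 + 425 + 300 + 300 + 225 + 200 + 150 + 150 + 125 = 5600 cm.
Lower bound: ⌈5600/825⌉ = 7 stock rods.
A packing using 8 stock rods:
  stock rod 1: 775 = 775
  stock rod 2: 750 = 750
  stock rod 3: 725 = 725
  stock rod 4: 525 + 300 = 825
  stock rod 5: 500 + 300 = 800
  stock rod 6: 450 + 225 + 150 = 825
  stock rod 7: 425 + 200 + 150 = 775
  stock rod 8: 125 = 125
No arrangement into 7 stock rods stays within capacity, so 8 is optimal.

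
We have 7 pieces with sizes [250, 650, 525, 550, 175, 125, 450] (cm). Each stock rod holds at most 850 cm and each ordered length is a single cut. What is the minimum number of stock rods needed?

4

Total = 650 + 550 + 525 + 450 + 250 + 175 + 125 = 2725 cm.
Lower bound: ⌈2725/850⌉ = 4 stock rods.
A packing using 4 stock rods:
  stock rod 1: 650 + 175 = 825
  stock rod 2: 550 + 250 = 800
  stock rod 3: 525 + 125 = 650
  stock rod 4: 450 = 450
This matches the lower bound, so 4 is optimal.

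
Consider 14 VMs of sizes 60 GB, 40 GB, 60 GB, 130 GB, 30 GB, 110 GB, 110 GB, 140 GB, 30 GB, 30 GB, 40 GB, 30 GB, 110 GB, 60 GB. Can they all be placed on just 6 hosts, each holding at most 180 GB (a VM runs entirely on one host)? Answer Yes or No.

Yes

A valid assignment using 6 hosts:
  host 1: 140 + 40 = 180
  host 2: 130 + 40 = 170
  host 3: 110 + 60 = 170
  host 4: 110 + 60 = 170
  host 5: 110 + 60 = 170
  host 6: 30 + 30 + 30 + 30 = 120
Every load is within 180 GB, so 6 hosts suffice.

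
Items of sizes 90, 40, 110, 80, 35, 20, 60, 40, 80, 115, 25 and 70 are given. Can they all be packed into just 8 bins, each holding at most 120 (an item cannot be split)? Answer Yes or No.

Yes

A valid assignment using 7 bins:
  bin 1: 115 = 115
  bin 2: 110 = 110
  bin 3: 90 + 25 = 115
  bin 4: 80 + 40 = 120
  bin 5: 80 + 40 = 120
  bin 6: 70 + 35 = 105
  bin 7: 60 + 20 = 80
That uses only 7 ≤ 8, so 8 bins are enough.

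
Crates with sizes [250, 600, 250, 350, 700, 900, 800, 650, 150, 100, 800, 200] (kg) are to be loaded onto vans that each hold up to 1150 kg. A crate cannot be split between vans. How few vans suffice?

Total = 900 + 800 + 800 + 700 + 650 + 600 + 350 + 250 + 250 + 200 + 150 + 100 = 5750 kg.
Lower bound: ⌈5750/1150⌉ = 5 vans.
Also, 6 crates each exceed 575 kg, and no two of those can share a van, so at least 6 vans are needed.
A packing using 6 vans:
  van 1: 900 + 250 = 1150
  van 2: 800 + 350 = 1150
  van 3: 800 + 250 + 100 = 1150
  van 4: 700 + 200 + 150 = 1050
  van 5: 650 = 650
  van 6: 600 = 600
This matches the lower bound, so 6 is optimal.

6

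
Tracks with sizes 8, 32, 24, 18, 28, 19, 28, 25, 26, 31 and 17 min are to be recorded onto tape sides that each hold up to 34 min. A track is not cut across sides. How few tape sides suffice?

10

Total = 32 + 31 + 28 + 28 + 26 + 25 + 24 + 19 + 18 + 17 + 8 = 256 min.
Lower bound: ⌈256/34⌉ = 8 tape sides.
Also, 9 tracks each exceed 17 min, and no two of those can share a side, so at least 9 tape sides are needed.
A packing using 10 tape sides:
  side 1: 32 = 32
  side 2: 31 = 31
  side 3: 28 = 28
  side 4: 28 = 28
  side 5: 26 + 8 = 34
  side 6: 25 = 25
  side 7: 24 = 24
  side 8: 19 = 19
  side 9: 18 = 18
  side 10: 17 = 17
No arrangement into 9 tape sides stays within capacity, so 10 is optimal.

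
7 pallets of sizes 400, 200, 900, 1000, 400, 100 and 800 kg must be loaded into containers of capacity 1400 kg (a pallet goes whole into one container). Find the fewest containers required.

Total = 1000 + 900 + 800 + 400 + 400 + 200 + 100 = 3800 kg.
Lower bound: ⌈3800/1400⌉ = 3 containers.
A packing using 3 containers:
  container 1: 1000 + 400 = 1400
  container 2: 900 + 400 + 100 = 1400
  container 3: 800 + 200 = 1000
This matches the lower bound, so 3 is optimal.

3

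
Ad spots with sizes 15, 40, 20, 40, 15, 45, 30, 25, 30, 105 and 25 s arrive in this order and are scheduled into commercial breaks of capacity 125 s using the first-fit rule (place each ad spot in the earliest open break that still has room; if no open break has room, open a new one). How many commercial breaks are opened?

  15 → break 1 (new)  [load 15/125]
  40 → break 1  [load 55/125]
  20 → break 1  [load 75/125]
  40 → break 1  [load 115/125]
  15 → break 2 (new)  [load 15/125]
  45 → break 2  [load 60/125]
  30 → break 2  [load 90/125]
  25 → break 2  [load 115/125]
  30 → break 3 (new)  [load 30/125]
  105 → break 4 (new)  [load 105/125]
  25 → break 3  [load 55/125]
4 commercial breaks opened.

4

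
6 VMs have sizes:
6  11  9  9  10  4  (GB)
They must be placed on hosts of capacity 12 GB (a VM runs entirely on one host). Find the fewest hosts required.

5

Total = 11 + 10 + 9 + 9 + 6 + 4 = 49 GB.
Lower bound: ⌈49/12⌉ = 5 hosts.
A packing using 5 hosts:
  host 1: 11 = 11
  host 2: 10 = 10
  host 3: 9 = 9
  host 4: 9 = 9
  host 5: 6 + 4 = 10
This matches the lower bound, so 5 is optimal.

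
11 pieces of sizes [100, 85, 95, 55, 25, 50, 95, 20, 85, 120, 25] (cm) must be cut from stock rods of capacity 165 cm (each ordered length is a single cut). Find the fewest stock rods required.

Total = 120 + 100 + 95 + 95 + 85 + 85 + 55 + 50 + 25 + 25 + 20 = 755 cm.
Lower bound: ⌈755/165⌉ = 5 stock rods.
Also, 6 pieces each exceed 165/2 cm, and no two of those can share a stock rod, so at least 6 stock rods are needed.
A packing using 6 stock rods:
  stock rod 1: 120 + 25 + 20 = 165
  stock rod 2: 100 + 55 = 155
  stock rod 3: 95 + 50 = 145
  stock rod 4: 95 + 25 = 120
  stock rod 5: 85 = 85
  stock rod 6: 85 = 85
This matches the lower bound, so 6 is optimal.

6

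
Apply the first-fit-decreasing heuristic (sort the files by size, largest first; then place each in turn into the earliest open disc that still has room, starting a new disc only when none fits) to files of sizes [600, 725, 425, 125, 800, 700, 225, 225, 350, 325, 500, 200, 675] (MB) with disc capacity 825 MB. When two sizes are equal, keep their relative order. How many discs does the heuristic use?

8

Sorted descending: 800, 725, 700, 675, 600, 500, 425, 350, 325, 225, 225, 200, 125.
  800 → disc 1 (new)  [load 800/825]
  725 → disc 2 (new)  [load 725/825]
  700 → disc 3 (new)  [load 700/825]
  675 → disc 4 (new)  [load 675/825]
  600 → disc 5 (new)  [load 600/825]
  500 → disc 6 (new)  [load 500/825]
  425 → disc 7 (new)  [load 425/825]
  350 → disc 7  [load 775/825]
  325 → disc 6  [load 825/825]
  225 → disc 5  [load 825/825]
  225 → disc 8 (new)  [load 225/825]
  200 → disc 8  [load 425/825]
  125 → disc 3  [load 825/825]
8 discs opened.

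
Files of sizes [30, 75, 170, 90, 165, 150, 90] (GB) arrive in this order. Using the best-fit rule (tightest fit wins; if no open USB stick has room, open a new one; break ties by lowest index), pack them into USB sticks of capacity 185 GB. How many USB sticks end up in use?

5

  30 → USB stick 1 (new)  [load 30/185]
  75 → USB stick 1  [load 105/185]
  170 → USB stick 2 (new)  [load 170/185]
  90 → USB stick 3 (new)  [load 90/185]
  165 → USB stick 4 (new)  [load 165/185]
  150 → USB stick 5 (new)  [load 150/185]
  90 → USB stick 3  [load 180/185]
5 USB sticks opened.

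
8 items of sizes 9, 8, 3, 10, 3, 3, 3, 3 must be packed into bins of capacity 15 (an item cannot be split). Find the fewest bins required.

3

Total = 10 + 9 + 8 + 3 + 3 + 3 + 3 + 3 = 42.
Lower bound: ⌈42/15⌉ = 3 bins.
A packing using 3 bins:
  bin 1: 10 + 3 = 13
  bin 2: 9 + 3 + 3 = 15
  bin 3: 8 + 3 + 3 = 14
This matches the lower bound, so 3 is optimal.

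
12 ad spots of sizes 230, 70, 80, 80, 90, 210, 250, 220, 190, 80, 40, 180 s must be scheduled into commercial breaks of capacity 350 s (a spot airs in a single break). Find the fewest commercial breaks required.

6

Total = 250 + 230 + 220 + 210 + 190 + 180 + 90 + 80 + 80 + 80 + 70 + 40 = 1720 s.
Lower bound: ⌈1720/350⌉ = 5 commercial breaks.
Also, 6 ad spots each exceed 175 s, and no two of those can share a break, so at least 6 commercial breaks are needed.
A packing using 6 commercial breaks:
  break 1: 250 + 90 = 340
  break 2: 230 + 80 + 40 = 350
  break 3: 220 + 80 = 300
  break 4: 210 + 80 = 290
  break 5: 190 + 70 = 260
  break 6: 180 = 180
This matches the lower bound, so 6 is optimal.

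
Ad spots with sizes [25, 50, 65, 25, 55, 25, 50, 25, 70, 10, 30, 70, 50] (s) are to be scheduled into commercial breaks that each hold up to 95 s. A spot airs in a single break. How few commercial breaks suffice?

7

Total = 70 + 70 + 65 + 55 + 50 + 50 + 50 + 30 + 25 + 25 + 25 + 25 + 10 = 550 s.
Lower bound: ⌈550/95⌉ = 6 commercial breaks.
Also, 7 ad spots each exceed 95/2 s, and no two of those can share a break, so at least 7 commercial breaks are needed.
A packing using 7 commercial breaks:
  break 1: 70 + 25 = 95
  break 2: 70 + 25 = 95
  break 3: 65 + 30 = 95
  break 4: 55 + 25 + 10 = 90
  break 5: 50 + 25 = 75
  break 6: 50 = 50
  break 7: 50 = 50
This matches the lower bound, so 7 is optimal.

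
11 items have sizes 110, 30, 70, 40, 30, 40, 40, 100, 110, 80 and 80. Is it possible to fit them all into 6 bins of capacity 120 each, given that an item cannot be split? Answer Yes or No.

Total = 730; ⌈730/120⌉ = 7.
At least 7 bins are required, but only 6 are allowed.

No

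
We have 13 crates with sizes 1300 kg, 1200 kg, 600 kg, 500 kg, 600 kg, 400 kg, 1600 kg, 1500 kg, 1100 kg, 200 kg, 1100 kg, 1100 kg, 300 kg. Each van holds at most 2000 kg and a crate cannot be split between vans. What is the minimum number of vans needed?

Total = 1600 + 1500 + 1300 + 1200 + 1100 + 1100 + 1100 + 600 + 600 + 500 + 400 + 300 + 200 = 11500 kg.
Lower bound: ⌈11500/2000⌉ = 6 vans.
Also, 7 crates each exceed 1000 kg, and no two of those can share a van, so at least 7 vans are needed.
A packing using 7 vans:
  van 1: 1600 + 400 = 2000
  van 2: 1500 + 500 = 2000
  van 3: 1300 + 600 = 1900
  van 4: 1200 + 600 + 200 = 2000
  van 5: 1100 + 300 = 1400
  van 6: 1100 = 1100
  van 7: 1100 = 1100
This matches the lower bound, so 7 is optimal.

7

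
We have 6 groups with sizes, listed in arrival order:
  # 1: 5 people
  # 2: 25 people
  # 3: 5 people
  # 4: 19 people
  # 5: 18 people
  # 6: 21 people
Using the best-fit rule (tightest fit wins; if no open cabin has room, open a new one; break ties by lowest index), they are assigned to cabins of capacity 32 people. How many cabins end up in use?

4

  5 → cabin 1 (new)  [load 5/32]
  25 → cabin 1  [load 30/32]
  5 → cabin 2 (new)  [load 5/32]
  19 → cabin 2  [load 24/32]
  18 → cabin 3 (new)  [load 18/32]
  21 → cabin 4 (new)  [load 21/32]
4 cabins opened.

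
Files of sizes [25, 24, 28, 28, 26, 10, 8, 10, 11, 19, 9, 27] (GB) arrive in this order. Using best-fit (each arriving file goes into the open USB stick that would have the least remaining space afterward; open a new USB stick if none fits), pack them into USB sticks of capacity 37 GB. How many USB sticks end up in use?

  25 → USB stick 1 (new)  [load 25/37]
  24 → USB stick 2 (new)  [load 24/37]
  28 → USB stick 3 (new)  [load 28/37]
  28 → USB stick 4 (new)  [load 28/37]
  26 → USB stick 5 (new)  [load 26/37]
  10 → USB stick 5  [load 36/37]
  8 → USB stick 3  [load 36/37]
  10 → USB stick 1  [load 35/37]
  11 → USB stick 2  [load 35/37]
  19 → USB stick 6 (new)  [load 19/37]
  9 → USB stick 4  [load 37/37]
  27 → USB stick 7 (new)  [load 27/37]
7 USB sticks opened.

7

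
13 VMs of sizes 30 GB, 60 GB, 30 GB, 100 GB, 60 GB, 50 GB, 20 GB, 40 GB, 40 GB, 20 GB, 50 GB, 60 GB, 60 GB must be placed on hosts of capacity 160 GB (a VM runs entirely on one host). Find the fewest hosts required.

4

Total = 100 + 60 + 60 + 60 + 60 + 50 + 50 + 40 + 40 + 30 + 30 + 20 + 20 = 620 GB.
Lower bound: ⌈620/160⌉ = 4 hosts.
A packing using 4 hosts:
  host 1: 100 + 60 = 160
  host 2: 60 + 60 + 40 = 160
  host 3: 60 + 50 + 50 = 160
  host 4: 40 + 30 + 30 + 20 + 20 = 140
This matches the lower bound, so 4 is optimal.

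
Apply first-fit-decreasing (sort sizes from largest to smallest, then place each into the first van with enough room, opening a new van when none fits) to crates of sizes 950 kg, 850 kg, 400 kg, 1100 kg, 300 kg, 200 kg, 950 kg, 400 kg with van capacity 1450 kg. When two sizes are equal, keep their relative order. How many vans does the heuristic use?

Sorted descending: 1100, 950, 950, 850, 400, 400, 300, 200.
  1100 → van 1 (new)  [load 1100/1450]
  950 → van 2 (new)  [load 950/1450]
  950 → van 3 (new)  [load 950/1450]
  850 → van 4 (new)  [load 850/1450]
  400 → van 2  [load 1350/1450]
  400 → van 3  [load 1350/1450]
  300 → van 1  [load 1400/1450]
  200 → van 4  [load 1050/1450]
4 vans opened.

4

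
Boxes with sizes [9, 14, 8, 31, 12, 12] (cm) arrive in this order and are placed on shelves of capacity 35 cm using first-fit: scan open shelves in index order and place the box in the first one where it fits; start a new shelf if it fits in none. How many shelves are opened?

3

  9 → shelf 1 (new)  [load 9/35]
  14 → shelf 1  [load 23/35]
  8 → shelf 1  [load 31/35]
  31 → shelf 2 (new)  [load 31/35]
  12 → shelf 3 (new)  [load 12/35]
  12 → shelf 3  [load 24/35]
3 shelves opened.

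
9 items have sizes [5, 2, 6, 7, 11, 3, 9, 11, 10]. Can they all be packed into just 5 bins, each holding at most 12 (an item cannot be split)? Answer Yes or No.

Total = 64; ⌈64/12⌉ = 6.
At least 6 bins are required, but only 5 are allowed.

No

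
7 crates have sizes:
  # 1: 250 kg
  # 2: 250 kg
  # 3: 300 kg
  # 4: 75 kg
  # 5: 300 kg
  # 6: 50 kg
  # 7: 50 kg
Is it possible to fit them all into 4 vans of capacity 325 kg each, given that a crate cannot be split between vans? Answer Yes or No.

No

Total = 1275 kg; ⌈1275/325⌉ = 4.
The bound of 4 does not rule out 4, but exhaustive search shows no assignment into 4 vans of capacity 325 kg exists — the minimum is 5.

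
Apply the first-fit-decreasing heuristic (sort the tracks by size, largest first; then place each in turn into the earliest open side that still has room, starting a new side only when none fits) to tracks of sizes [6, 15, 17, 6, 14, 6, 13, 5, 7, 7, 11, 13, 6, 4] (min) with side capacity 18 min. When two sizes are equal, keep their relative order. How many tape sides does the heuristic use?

8

Sorted descending: 17, 15, 14, 13, 13, 11, 7, 7, 6, 6, 6, 6, 5, 4.
  17 → side 1 (new)  [load 17/18]
  15 → side 2 (new)  [load 15/18]
  14 → side 3 (new)  [load 14/18]
  13 → side 4 (new)  [load 13/18]
  13 → side 5 (new)  [load 13/18]
  11 → side 6 (new)  [load 11/18]
  7 → side 6  [load 18/18]
  7 → side 7 (new)  [load 7/18]
  6 → side 7  [load 13/18]
  6 → side 8 (new)  [load 6/18]
  6 → side 8  [load 12/18]
  6 → side 8  [load 18/18]
  5 → side 4  [load 18/18]
  4 → side 3  [load 18/18]
8 tape sides opened.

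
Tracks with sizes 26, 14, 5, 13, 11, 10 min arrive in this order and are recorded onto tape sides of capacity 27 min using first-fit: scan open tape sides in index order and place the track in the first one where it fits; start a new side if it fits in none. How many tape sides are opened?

  26 → side 1 (new)  [load 26/27]
  14 → side 2 (new)  [load 14/27]
  5 → side 2  [load 19/27]
  13 → side 3 (new)  [load 13/27]
  11 → side 3  [load 24/27]
  10 → side 4 (new)  [load 10/27]
4 tape sides opened.

4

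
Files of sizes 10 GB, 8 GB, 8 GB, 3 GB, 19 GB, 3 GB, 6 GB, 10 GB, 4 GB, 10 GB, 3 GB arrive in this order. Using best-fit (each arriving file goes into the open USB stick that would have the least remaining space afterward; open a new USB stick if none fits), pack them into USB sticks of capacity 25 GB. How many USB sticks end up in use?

4

  10 → USB stick 1 (new)  [load 10/25]
  8 → USB stick 1  [load 18/25]
  8 → USB stick 2 (new)  [load 8/25]
  3 → USB stick 1  [load 21/25]
  19 → USB stick 3 (new)  [load 19/25]
  3 → USB stick 1  [load 24/25]
  6 → USB stick 3  [load 25/25]
  10 → USB stick 2  [load 18/25]
  4 → USB stick 2  [load 22/25]
  10 → USB stick 4 (new)  [load 10/25]
  3 → USB stick 2  [load 25/25]
4 USB sticks opened.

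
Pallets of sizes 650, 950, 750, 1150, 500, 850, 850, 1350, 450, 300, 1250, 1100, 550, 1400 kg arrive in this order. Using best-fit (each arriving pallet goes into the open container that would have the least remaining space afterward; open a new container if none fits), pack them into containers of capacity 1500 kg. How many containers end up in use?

  650 → container 1 (new)  [load 650/1500]
  950 → container 2 (new)  [load 950/1500]
  750 → container 1  [load 1400/1500]
  1150 → container 3 (new)  [load 1150/1500]
  500 → container 2  [load 1450/1500]
  850 → container 4 (new)  [load 850/1500]
  850 → container 5 (new)  [load 850/1500]
  1350 → container 6 (new)  [load 1350/1500]
  450 → container 4  [load 1300/1500]
  300 → container 3  [load 1450/1500]
  1250 → container 7 (new)  [load 1250/1500]
  1100 → container 8 (new)  [load 1100/1500]
  550 → container 5  [load 1400/1500]
  1400 → container 9 (new)  [load 1400/1500]
9 containers opened.

9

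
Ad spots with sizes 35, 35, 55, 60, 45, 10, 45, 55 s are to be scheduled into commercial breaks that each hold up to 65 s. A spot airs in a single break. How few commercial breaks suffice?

7

Total = 60 + 55 + 55 + 45 + 45 + 35 + 35 + 10 = 340 s.
Lower bound: ⌈340/65⌉ = 6 commercial breaks.
Also, 7 ad spots each exceed 65/2 s, and no two of those can share a break, so at least 7 commercial breaks are needed.
A packing using 7 commercial breaks:
  break 1: 60 = 60
  break 2: 55 + 10 = 65
  break 3: 55 = 55
  break 4: 45 = 45
  break 5: 45 = 45
  break 6: 35 = 35
  break 7: 35 = 35
This matches the lower bound, so 7 is optimal.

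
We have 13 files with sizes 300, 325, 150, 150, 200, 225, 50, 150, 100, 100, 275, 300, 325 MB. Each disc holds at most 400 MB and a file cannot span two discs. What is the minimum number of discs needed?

Total = 325 + 325 + 300 + 300 + 275 + 225 + 200 + 150 + 150 + 150 + 100 + 100 + 50 = 2650 MB.
Lower bound: ⌈2650/400⌉ = 7 discs.
A packing using 8 discs:
  disc 1: 325 + 50 = 375
  disc 2: 325 = 325
  disc 3: 300 + 100 = 400
  disc 4: 300 + 100 = 400
  disc 5: 275 = 275
  disc 6: 225 + 150 = 375
  disc 7: 200 + 150 = 350
  disc 8: 150 = 150
No arrangement into 7 discs stays within capacity, so 8 is optimal.

8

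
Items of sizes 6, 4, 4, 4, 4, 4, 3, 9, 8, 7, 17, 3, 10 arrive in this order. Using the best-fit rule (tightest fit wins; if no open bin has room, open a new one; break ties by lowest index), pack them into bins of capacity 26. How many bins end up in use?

  6 → bin 1 (new)  [load 6/26]
  4 → bin 1  [load 10/26]
  4 → bin 1  [load 14/26]
  4 → bin 1  [load 18/26]
  4 → bin 1  [load 22/26]
  4 → bin 1  [load 26/26]
  3 → bin 2 (new)  [load 3/26]
  9 → bin 2  [load 12/26]
  8 → bin 2  [load 20/26]
  7 → bin 3 (new)  [load 7/26]
  17 → bin 3  [load 24/26]
  3 → bin 2  [load 23/26]
  10 → bin 4 (new)  [load 10/26]
4 bins opened.

4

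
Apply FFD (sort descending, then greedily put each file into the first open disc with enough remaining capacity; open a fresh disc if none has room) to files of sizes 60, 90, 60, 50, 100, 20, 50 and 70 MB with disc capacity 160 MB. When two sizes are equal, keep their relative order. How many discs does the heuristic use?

Sorted descending: 100, 90, 70, 60, 60, 50, 50, 20.
  100 → disc 1 (new)  [load 100/160]
  90 → disc 2 (new)  [load 90/160]
  70 → disc 2  [load 160/160]
  60 → disc 1  [load 160/160]
  60 → disc 3 (new)  [load 60/160]
  50 → disc 3  [load 110/160]
  50 → disc 3  [load 160/160]
  20 → disc 4 (new)  [load 20/160]
4 discs opened.

4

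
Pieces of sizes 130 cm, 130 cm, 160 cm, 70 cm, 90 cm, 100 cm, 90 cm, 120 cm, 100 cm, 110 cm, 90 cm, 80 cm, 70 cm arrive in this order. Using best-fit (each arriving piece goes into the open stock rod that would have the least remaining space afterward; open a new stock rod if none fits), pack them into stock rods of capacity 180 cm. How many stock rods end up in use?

9

  130 → stock rod 1 (new)  [load 130/180]
  130 → stock rod 2 (new)  [load 130/180]
  160 → stock rod 3 (new)  [load 160/180]
  70 → stock rod 4 (new)  [load 70/180]
  90 → stock rod 4  [load 160/180]
  100 → stock rod 5 (new)  [load 100/180]
  90 → stock rod 6 (new)  [load 90/180]
  120 → stock rod 7 (new)  [load 120/180]
  100 → stock rod 8 (new)  [load 100/180]
  110 → stock rod 9 (new)  [load 110/180]
  90 → stock rod 6  [load 180/180]
  80 → stock rod 5  [load 180/180]
  70 → stock rod 9  [load 180/180]
9 stock rods opened.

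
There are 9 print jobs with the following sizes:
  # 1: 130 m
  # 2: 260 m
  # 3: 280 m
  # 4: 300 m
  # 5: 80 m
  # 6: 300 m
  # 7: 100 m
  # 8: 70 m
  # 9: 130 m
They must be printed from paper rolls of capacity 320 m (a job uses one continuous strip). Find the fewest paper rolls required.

Total = 300 + 300 + 280 + 260 + 130 + 130 + 100 + 80 + 70 = 1650 m.
Lower bound: ⌈1650/320⌉ = 6 paper rolls.
A packing using 6 paper rolls:
  roll 1: 300 = 300
  roll 2: 300 = 300
  roll 3: 280 = 280
  roll 4: 260 = 260
  roll 5: 130 + 130 = 260
  roll 6: 100 + 80 + 70 = 250
This matches the lower bound, so 6 is optimal.

6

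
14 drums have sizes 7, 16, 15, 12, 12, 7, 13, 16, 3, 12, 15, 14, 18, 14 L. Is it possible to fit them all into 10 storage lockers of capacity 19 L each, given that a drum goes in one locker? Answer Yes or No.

Total = 174 L; ⌈174/19⌉ = 10.
11 drums each exceed half the capacity and cannot share a locker, forcing at least 11 storage lockers.
At least 11 storage lockers are required, but only 10 are allowed.

No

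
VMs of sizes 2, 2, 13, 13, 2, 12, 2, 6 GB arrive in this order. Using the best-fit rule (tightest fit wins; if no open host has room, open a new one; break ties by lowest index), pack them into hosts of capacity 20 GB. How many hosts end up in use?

3

  2 → host 1 (new)  [load 2/20]
  2 → host 1  [load 4/20]
  13 → host 1  [load 17/20]
  13 → host 2 (new)  [load 13/20]
  2 → host 1  [load 19/20]
  12 → host 3 (new)  [load 12/20]
  2 → host 2  [load 15/20]
  6 → host 3  [load 18/20]
3 hosts opened.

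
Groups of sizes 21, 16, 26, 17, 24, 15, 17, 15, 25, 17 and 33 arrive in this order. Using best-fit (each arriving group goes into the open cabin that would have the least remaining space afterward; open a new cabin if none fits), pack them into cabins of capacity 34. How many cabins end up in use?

  21 → cabin 1 (new)  [load 21/34]
  16 → cabin 2 (new)  [load 16/34]
  26 → cabin 3 (new)  [load 26/34]
  17 → cabin 2  [load 33/34]
  24 → cabin 4 (new)  [load 24/34]
  15 → cabin 5 (new)  [load 15/34]
  17 → cabin 5  [load 32/34]
  15 → cabin 6 (new)  [load 15/34]
  25 → cabin 7 (new)  [load 25/34]
  17 → cabin 6  [load 32/34]
  33 → cabin 8 (new)  [load 33/34]
8 cabins opened.

8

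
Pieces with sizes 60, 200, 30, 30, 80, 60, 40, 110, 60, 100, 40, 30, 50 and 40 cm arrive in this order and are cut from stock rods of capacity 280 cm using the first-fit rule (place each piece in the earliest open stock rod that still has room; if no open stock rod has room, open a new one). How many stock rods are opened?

4

  60 → stock rod 1 (new)  [load 60/280]
  200 → stock rod 1  [load 260/280]
  30 → stock rod 2 (new)  [load 30/280]
  30 → stock rod 2  [load 60/280]
  80 → stock rod 2  [load 140/280]
  60 → stock rod 2  [load 200/280]
  40 → stock rod 2  [load 240/280]
  110 → stock rod 3 (new)  [load 110/280]
  60 → stock rod 3  [load 170/280]
  100 → stock rod 3  [load 270/280]
  40 → stock rod 2  [load 280/280]
  30 → stock rod 4 (new)  [load 30/280]
  50 → stock rod 4  [load 80/280]
  40 → stock rod 4  [load 120/280]
4 stock rods opened.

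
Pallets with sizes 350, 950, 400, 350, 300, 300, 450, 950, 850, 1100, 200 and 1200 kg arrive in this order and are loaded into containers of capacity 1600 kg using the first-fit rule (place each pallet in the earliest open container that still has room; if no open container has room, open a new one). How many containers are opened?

  350 → container 1 (new)  [load 350/1600]
  950 → container 1  [load 1300/1600]
  400 → container 2 (new)  [load 400/1600]
  350 → container 2  [load 750/1600]
  300 → container 1  [load 1600/1600]
  300 → container 2  [load 1050/1600]
  450 → container 2  [load 1500/1600]
  950 → container 3 (new)  [load 950/1600]
  850 → container 4 (new)  [load 850/1600]
  1100 → container 5 (new)  [load 1100/1600]
  200 → container 3  [load 1150/1600]
  1200 → container 6 (new)  [load 1200/1600]
6 containers opened.

6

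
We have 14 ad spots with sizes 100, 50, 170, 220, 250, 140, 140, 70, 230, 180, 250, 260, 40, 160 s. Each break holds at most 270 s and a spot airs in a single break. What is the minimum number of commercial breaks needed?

10

Total = 260 + 250 + 250 + 230 + 220 + 180 + 170 + 160 + 140 + 140 + 100 + 70 + 50 + 40 = 2260 s.
Lower bound: ⌈2260/270⌉ = 9 commercial breaks.
Also, 10 ad spots each exceed 135 s, and no two of those can share a break, so at least 10 commercial breaks are needed.
A packing using 10 commercial breaks:
  break 1: 260 = 260
  break 2: 250 = 250
  break 3: 250 = 250
  break 4: 230 + 40 = 270
  break 5: 220 + 50 = 270
  break 6: 180 + 70 = 250
  break 7: 170 + 100 = 270
  break 8: 160 = 160
  break 9: 140 = 140
  break 10: 140 = 140
This matches the lower bound, so 10 is optimal.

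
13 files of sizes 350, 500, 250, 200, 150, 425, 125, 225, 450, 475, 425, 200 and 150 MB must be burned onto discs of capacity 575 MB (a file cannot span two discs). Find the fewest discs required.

Total = 500 + 475 + 450 + 425 + 425 + 350 + 250 + 225 + 200 + 200 + 150 + 150 + 125 = 3925 MB.
Lower bound: ⌈3925/575⌉ = 7 discs.
A packing using 8 discs:
  disc 1: 500 = 500
  disc 2: 475 = 475
  disc 3: 450 + 125 = 575
  disc 4: 425 + 150 = 575
  disc 5: 425 + 150 = 575
  disc 6: 350 + 225 = 575
  disc 7: 250 + 200 = 450
  disc 8: 200 = 200
No arrangement into 7 discs stays within capacity, so 8 is optimal.

8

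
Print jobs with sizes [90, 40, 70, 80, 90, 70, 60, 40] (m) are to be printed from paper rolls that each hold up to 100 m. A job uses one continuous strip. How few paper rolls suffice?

7

Total = 90 + 90 + 80 + 70 + 70 + 60 + 40 + 40 = 540 m.
Lower bound: ⌈540/100⌉ = 6 paper rolls.
A packing using 7 paper rolls:
  roll 1: 90 = 90
  roll 2: 90 = 90
  roll 3: 80 = 80
  roll 4: 70 = 70
  roll 5: 70 = 70
  roll 6: 60 + 40 = 100
  roll 7: 40 = 40
No arrangement into 6 paper rolls stays within capacity, so 7 is optimal.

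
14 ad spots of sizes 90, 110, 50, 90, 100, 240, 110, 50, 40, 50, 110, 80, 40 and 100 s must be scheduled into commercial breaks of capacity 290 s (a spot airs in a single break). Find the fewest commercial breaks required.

5

Total = 240 + 110 + 110 + 110 + 100 + 100 + 90 + 90 + 80 + 50 + 50 + 50 + 40 + 40 = 1260 s.
Lower bound: ⌈1260/290⌉ = 5 commercial breaks.
A packing using 5 commercial breaks:
  break 1: 240 + 50 = 290
  break 2: 110 + 110 + 50 = 270
  break 3: 110 + 100 + 80 = 290
  break 4: 100 + 90 + 90 = 280
  break 5: 50 + 40 + 40 = 130
This matches the lower bound, so 5 is optimal.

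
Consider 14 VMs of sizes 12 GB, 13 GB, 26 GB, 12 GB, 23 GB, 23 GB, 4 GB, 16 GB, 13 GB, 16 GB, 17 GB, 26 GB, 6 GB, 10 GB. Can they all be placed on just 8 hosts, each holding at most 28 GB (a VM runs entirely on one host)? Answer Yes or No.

Total = 217 GB; ⌈217/28⌉ = 8.
The bound of 8 does not rule out 8, but exhaustive search shows no assignment into 8 hosts of capacity 28 GB exists — the minimum is 9.

No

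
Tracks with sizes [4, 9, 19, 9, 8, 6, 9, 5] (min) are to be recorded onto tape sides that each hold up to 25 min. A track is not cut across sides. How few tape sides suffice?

Total = 19 + 9 + 9 + 9 + 8 + 6 + 5 + 4 = 69 min.
Lower bound: ⌈69/25⌉ = 3 tape sides.
A packing using 3 tape sides:
  side 1: 19 + 6 = 25
  side 2: 9 + 9 + 5 = 23
  side 3: 9 + 8 + 4 = 21
This matches the lower bound, so 3 is optimal.

3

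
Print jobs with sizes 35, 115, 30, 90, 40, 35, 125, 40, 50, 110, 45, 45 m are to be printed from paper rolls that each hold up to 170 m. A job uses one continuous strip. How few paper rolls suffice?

5

Total = 125 + 115 + 110 + 90 + 50 + 45 + 45 + 40 + 40 + 35 + 35 + 30 = 760 m.
Lower bound: ⌈760/170⌉ = 5 paper rolls.
A packing using 5 paper rolls:
  roll 1: 125 + 45 = 170
  roll 2: 115 + 50 = 165
  roll 3: 110 + 45 = 155
  roll 4: 90 + 40 + 40 = 170
  roll 5: 35 + 35 + 30 = 100
This matches the lower bound, so 5 is optimal.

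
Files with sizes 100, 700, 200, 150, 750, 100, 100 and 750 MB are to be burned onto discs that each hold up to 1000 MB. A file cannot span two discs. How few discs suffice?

Total = 750 + 750 + 700 + 200 + 150 + 100 + 100 + 100 = 2850 MB.
Lower bound: ⌈2850/1000⌉ = 3 discs.
A packing using 3 discs:
  disc 1: 750 + 200 = 950
  disc 2: 750 + 150 + 100 = 1000
  disc 3: 700 + 100 + 100 = 900
This matches the lower bound, so 3 is optimal.

3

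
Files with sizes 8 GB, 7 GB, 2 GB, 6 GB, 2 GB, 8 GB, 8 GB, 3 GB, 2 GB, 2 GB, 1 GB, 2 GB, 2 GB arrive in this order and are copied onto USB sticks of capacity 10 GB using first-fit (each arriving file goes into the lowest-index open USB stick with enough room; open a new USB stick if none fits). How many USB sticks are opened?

  8 → USB stick 1 (new)  [load 8/10]
  7 → USB stick 2 (new)  [load 7/10]
  2 → USB stick 1  [load 10/10]
  6 → USB stick 3 (new)  [load 6/10]
  2 → USB stick 2  [load 9/10]
  8 → USB stick 4 (new)  [load 8/10]
  8 → USB stick 5 (new)  [load 8/10]
  3 → USB stick 3  [load 9/10]
  2 → USB stick 4  [load 10/10]
  2 → USB stick 5  [load 10/10]
  1 → USB stick 2  [load 10/10]
  2 → USB stick 6 (new)  [load 2/10]
  2 → USB stick 6  [load 4/10]
6 USB sticks opened.

6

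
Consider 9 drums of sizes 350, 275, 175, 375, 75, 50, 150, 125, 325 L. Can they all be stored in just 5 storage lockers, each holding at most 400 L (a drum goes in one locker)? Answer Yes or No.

A valid assignment using 5 storage lockers:
  locker 1: 375 = 375
  locker 2: 350 + 50 = 400
  locker 3: 325 + 75 = 400
  locker 4: 275 + 125 = 400
  locker 5: 175 + 150 = 325
Every load is within 400 L, so 5 storage lockers suffice.

Yes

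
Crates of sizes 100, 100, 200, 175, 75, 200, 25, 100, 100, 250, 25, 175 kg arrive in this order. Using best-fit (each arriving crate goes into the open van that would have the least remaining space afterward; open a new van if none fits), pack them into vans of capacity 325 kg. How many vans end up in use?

6

  100 → van 1 (new)  [load 100/325]
  100 → van 1  [load 200/325]
  200 → van 2 (new)  [load 200/325]
  175 → van 3 (new)  [load 175/325]
  75 → van 1  [load 275/325]
  200 → van 4 (new)  [load 200/325]
  25 → van 1  [load 300/325]
  100 → van 2  [load 300/325]
  100 → van 4  [load 300/325]
  250 → van 5 (new)  [load 250/325]
  25 → van 1  [load 325/325]
  175 → van 6 (new)  [load 175/325]
6 vans opened.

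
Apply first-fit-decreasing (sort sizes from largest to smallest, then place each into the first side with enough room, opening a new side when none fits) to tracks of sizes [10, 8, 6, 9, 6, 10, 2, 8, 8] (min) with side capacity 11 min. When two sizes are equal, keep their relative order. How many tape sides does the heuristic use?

Sorted descending: 10, 10, 9, 8, 8, 8, 6, 6, 2.
  10 → side 1 (new)  [load 10/11]
  10 → side 2 (new)  [load 10/11]
  9 → side 3 (new)  [load 9/11]
  8 → side 4 (new)  [load 8/11]
  8 → side 5 (new)  [load 8/11]
  8 → side 6 (new)  [load 8/11]
  6 → side 7 (new)  [load 6/11]
  6 → side 8 (new)  [load 6/11]
  2 → side 3  [load 11/11]
8 tape sides opened.

8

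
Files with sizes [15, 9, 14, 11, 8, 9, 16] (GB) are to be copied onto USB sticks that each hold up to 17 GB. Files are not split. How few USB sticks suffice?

6

Total = 16 + 15 + 14 + 11 + 9 + 9 + 8 = 82 GB.
Lower bound: ⌈82/17⌉ = 5 USB sticks.
Also, 6 files each exceed 17/2 GB, and no two of those can share a USB stick, so at least 6 USB sticks are needed.
A packing using 6 USB sticks:
  USB stick 1: 16 = 16
  USB stick 2: 15 = 15
  USB stick 3: 14 = 14
  USB stick 4: 11 = 11
  USB stick 5: 9 + 8 = 17
  USB stick 6: 9 = 9
This matches the lower bound, so 6 is optimal.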